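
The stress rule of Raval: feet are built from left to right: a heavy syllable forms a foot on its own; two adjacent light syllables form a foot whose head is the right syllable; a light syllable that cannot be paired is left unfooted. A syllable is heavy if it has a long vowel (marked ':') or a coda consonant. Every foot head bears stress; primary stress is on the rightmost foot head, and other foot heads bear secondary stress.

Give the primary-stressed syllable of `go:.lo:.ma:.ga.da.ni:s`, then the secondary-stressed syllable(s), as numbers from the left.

Weights: 1 go: H, 2 lo: H, 3 ma: H, 4 ga L, 5 da L, 6 ni:s H.
Parse left to right (heavy = foot alone; LL = one foot; stranded L unfooted): (ˈgo:) (ˈlo:) (ˈma:) (ga.ˈda) (ˈni:s).
Foot heads: 1, 2, 3, 5, 6.
Primary stress on the rightmost head = syllable 6.
Secondary stress on 1, 2, 3, 5: ˌgo:.ˌlo:.ˌma:.ga.ˌda.ˈni:s.

primary 6, secondary 1, 2, 3, 5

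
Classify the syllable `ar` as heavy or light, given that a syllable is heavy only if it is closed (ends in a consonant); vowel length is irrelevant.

`ar`: short vowel, closed (coda /r/). Closed (coda /r/) → heavy.

heavy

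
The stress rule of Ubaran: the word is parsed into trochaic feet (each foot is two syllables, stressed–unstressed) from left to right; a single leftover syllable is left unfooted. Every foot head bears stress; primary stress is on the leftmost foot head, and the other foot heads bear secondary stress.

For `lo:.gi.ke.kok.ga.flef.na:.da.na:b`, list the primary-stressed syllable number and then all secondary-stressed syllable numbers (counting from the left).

primary 1, secondary 3, 5, 7

Parse left to right into trochaic (ˈσσ) feet: (ˈlo:.gi) (ˈke.kok) (ˈga.flef) (ˈna:.da) na:b. Syllable 9 is left unfooted.
Foot heads (stressed positions): 1, 3, 5, 7.
End Rule Leftmost: primary stress on the leftmost head = syllable 1.
Secondary stress on 3, 5, 7: ˈlo:.gi.ˌke.kok.ˌga.flef.ˌna:.da.na:b.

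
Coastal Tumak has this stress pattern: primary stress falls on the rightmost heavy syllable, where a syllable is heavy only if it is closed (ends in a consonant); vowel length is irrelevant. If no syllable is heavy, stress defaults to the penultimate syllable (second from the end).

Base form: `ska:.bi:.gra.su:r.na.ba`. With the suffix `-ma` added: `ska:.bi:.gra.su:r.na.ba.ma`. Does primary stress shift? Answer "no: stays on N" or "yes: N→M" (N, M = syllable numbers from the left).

no: stays on 4

Base `ska:.bi:.gra.su:r.na.ba` (6 syllables):
  Weights: 1 ska: L, 2 bi: L, 3 gra L, 4 su:r H, 5 na L, 6 ba L.
  Heavy syllables in the domain: 4. The rightmost is syllable 4 (su:r).
  → primary stress on syllable 4.
Suffixed `ska:.bi:.gra.su:r.na.ba.ma` (7 syllables):
  Weights: 1 ska: L, 2 bi: L, 3 gra L, 4 su:r H, 5 na L, 6 ba L, 7 ma L.
  Heavy syllables in the domain: 4. The rightmost is syllable 4 (su:r).
  → primary stress on syllable 4.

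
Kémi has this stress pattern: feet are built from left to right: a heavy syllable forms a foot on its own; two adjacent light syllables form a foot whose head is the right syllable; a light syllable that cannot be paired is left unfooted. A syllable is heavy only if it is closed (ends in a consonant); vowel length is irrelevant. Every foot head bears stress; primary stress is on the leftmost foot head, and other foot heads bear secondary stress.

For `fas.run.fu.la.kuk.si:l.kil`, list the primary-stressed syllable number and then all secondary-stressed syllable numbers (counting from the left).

primary 1, secondary 2, 4, 5, 6, 7

Weights: 1 fas H, 2 run H, 3 fu L, 4 la L, 5 kuk H, 6 si:l H, 7 kil H.
Parse left to right (heavy = foot alone; LL = one foot; stranded L unfooted): (ˈfas) (ˈrun) (fu.ˈla) (ˈkuk) (ˈsi:l) (ˈkil).
Foot heads: 1, 2, 4, 5, 6, 7.
Primary stress on the leftmost head = syllable 1.
Secondary stress on 2, 4, 5, 6, 7: ˈfas.ˌrun.fu.ˌla.ˌkuk.ˌsi:l.ˌkil.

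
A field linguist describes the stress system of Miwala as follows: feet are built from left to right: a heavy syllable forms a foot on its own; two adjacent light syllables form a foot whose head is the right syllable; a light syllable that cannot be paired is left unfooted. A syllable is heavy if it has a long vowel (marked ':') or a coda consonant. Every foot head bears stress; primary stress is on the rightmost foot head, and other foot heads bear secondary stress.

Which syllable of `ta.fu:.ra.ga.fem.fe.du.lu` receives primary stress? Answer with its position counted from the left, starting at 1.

7

Weights: 1 ta L, 2 fu: H, 3 ra L, 4 ga L, 5 fem H, 6 fe L, 7 du L, 8 lu L.
Parse left to right (heavy = foot alone; LL = one foot; stranded L unfooted): ta (ˈfu:) (ra.ˈga) (ˈfem) (fe.ˈdu) lu.
Foot heads: 2, 4, 5, 7.
Primary stress on the rightmost head = syllable 7.
Primary stress: syllable 7 → ta.fu:.ra.ga.fem.fe.ˈdu.lu.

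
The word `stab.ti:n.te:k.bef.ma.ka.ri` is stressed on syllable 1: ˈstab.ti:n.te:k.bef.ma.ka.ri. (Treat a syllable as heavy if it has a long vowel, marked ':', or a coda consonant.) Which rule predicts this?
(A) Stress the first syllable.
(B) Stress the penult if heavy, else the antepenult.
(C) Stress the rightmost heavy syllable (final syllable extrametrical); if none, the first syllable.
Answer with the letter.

Rule A → syllable 1 ✓.
Rule B → syllable 5 (observed: 1).
Rule C → syllable 4 (observed: 1).

A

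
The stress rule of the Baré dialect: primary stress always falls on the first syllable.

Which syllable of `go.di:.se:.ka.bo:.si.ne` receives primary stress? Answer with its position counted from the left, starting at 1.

1

The word has 7 syllables; the first syllable is syllable 1 (go).
Primary stress: syllable 1 → ˈgo.di:.se:.ka.bo:.si.ne.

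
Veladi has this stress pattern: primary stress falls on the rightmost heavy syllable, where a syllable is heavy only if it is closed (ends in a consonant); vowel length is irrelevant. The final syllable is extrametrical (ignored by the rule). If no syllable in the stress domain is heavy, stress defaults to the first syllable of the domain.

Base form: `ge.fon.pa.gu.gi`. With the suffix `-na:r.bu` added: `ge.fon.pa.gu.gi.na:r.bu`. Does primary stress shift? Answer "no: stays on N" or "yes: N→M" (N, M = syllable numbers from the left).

Base `ge.fon.pa.gu.gi` (5 syllables):
  The final syllable (5, gi) is extrametrical; the stress domain is syllables 1–4.
  Weights: 1 ge L, 2 fon H, 3 pa L, 4 gu L.
  Heavy syllables in the domain: 2. The rightmost is syllable 2 (fon).
  → primary stress on syllable 2.
Suffixed `ge.fon.pa.gu.gi.na:r.bu` (7 syllables):
  The final syllable (7, bu) is extrametrical; the stress domain is syllables 1–6.
  Weights: 1 ge L, 2 fon H, 3 pa L, 4 gu L, 5 gi L, 6 na:r H.
  Heavy syllables in the domain: 2, 6. The rightmost is syllable 6 (na:r).
  → primary stress on syllable 6.

yes: 2→6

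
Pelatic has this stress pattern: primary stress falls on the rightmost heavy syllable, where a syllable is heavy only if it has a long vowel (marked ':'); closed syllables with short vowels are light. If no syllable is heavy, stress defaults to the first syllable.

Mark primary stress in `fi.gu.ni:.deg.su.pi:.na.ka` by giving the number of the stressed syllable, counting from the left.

6

Weights: 1 fi L, 2 gu L, 3 ni: H, 4 deg L, 5 su L, 6 pi: H, 7 na L, 8 ka L.
Heavy syllables in the domain: 3, 6. The rightmost is syllable 6 (pi:).
Primary stress: syllable 6 → fi.gu.ni:.deg.su.ˈpi:.na.ka.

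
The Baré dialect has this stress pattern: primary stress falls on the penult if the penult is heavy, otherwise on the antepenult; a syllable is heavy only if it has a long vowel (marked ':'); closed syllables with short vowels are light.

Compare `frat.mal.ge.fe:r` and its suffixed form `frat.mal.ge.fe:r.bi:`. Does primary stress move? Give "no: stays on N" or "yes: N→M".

Base `frat.mal.ge.fe:r` (4 syllables):
  Weights: 2 mal L, 3 ge L, 4 fe:r H.
  The penult (syllable 3, ge) is light, so stress falls on the antepenult (syllable 2, mal).
  → primary stress on syllable 2.
Suffixed `frat.mal.ge.fe:r.bi:` (5 syllables):
  Weights: 3 ge L, 4 fe:r H, 5 bi: H.
  The penult (syllable 4, fe:r) is heavy, so it takes stress.
  → primary stress on syllable 4.

yes: 2→4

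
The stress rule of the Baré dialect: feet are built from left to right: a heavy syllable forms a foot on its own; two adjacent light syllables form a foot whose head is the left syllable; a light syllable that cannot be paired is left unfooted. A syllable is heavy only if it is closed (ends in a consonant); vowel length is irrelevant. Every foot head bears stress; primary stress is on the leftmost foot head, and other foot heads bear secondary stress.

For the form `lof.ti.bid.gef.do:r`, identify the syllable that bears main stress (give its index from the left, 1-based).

1

Weights: 1 lof H, 2 ti L, 3 bid H, 4 gef H, 5 do:r H.
Parse left to right (heavy = foot alone; LL = one foot; stranded L unfooted): (ˈlof) ti (ˈbid) (ˈgef) (ˈdo:r).
Foot heads: 1, 3, 4, 5.
Primary stress on the leftmost head = syllable 1.
Primary stress: syllable 1 → ˈlof.ti.bid.gef.do:r.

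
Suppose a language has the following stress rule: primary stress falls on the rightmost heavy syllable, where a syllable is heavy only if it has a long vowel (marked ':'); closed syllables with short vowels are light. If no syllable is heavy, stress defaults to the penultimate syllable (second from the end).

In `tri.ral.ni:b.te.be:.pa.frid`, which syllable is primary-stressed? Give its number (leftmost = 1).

5

Weights: 1 tri L, 2 ral L, 3 ni:b H, 4 te L, 5 be: H, 6 pa L, 7 frid L.
Heavy syllables in the domain: 3, 5. The rightmost is syllable 5 (be:).
Primary stress: syllable 5 → tri.ral.ni:b.te.ˈbe:.pa.frid.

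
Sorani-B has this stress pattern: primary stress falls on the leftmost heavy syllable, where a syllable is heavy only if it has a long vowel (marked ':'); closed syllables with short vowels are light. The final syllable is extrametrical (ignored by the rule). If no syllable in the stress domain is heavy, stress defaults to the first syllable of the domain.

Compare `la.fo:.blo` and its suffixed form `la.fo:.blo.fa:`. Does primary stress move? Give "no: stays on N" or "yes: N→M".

Base `la.fo:.blo` (3 syllables):
  The final syllable (3, blo) is extrametrical; the stress domain is syllables 1–2.
  Weights: 1 la L, 2 fo: H.
  Heavy syllables in the domain: 2. The leftmost is syllable 2 (fo:).
  → primary stress on syllable 2.
Suffixed `la.fo:.blo.fa:` (4 syllables):
  The final syllable (4, fa:) is extrametrical; the stress domain is syllables 1–3.
  Weights: 1 la L, 2 fo: H, 3 blo L.
  Heavy syllables in the domain: 2. The leftmost is syllable 2 (fo:).
  → primary stress on syllable 2.

no: stays on 2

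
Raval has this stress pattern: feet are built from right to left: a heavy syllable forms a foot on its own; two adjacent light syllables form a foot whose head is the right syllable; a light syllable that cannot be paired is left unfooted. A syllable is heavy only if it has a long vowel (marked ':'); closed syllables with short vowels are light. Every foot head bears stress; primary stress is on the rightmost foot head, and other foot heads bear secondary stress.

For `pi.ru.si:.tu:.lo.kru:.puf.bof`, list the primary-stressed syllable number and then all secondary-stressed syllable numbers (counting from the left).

Weights: 1 pi L, 2 ru L, 3 si: H, 4 tu: H, 5 lo L, 6 kru: H, 7 puf L, 8 bof L.
Parse right to left (heavy = foot alone; LL = one foot; stranded L unfooted): (pi.ˈru) (ˈsi:) (ˈtu:) lo (ˈkru:) (puf.ˈbof).
Foot heads: 2, 3, 4, 6, 8.
Primary stress on the rightmost head = syllable 8.
Secondary stress on 2, 3, 4, 6: pi.ˌru.ˌsi:.ˌtu:.lo.ˌkru:.puf.ˈbof.

primary 8, secondary 2, 3, 4, 6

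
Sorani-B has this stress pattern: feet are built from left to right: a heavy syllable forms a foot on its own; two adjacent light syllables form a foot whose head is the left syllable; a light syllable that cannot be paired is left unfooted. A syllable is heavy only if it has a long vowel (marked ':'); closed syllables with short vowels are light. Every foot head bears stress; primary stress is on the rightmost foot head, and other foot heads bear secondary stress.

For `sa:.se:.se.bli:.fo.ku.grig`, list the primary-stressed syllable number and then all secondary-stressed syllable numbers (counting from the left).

primary 5, secondary 1, 2, 4

Weights: 1 sa: H, 2 se: H, 3 se L, 4 bli: H, 5 fo L, 6 ku L, 7 grig L.
Parse left to right (heavy = foot alone; LL = one foot; stranded L unfooted): (ˈsa:) (ˈse:) se (ˈbli:) (ˈfo.ku) grig.
Foot heads: 1, 2, 4, 5.
Primary stress on the rightmost head = syllable 5.
Secondary stress on 1, 2, 4: ˌsa:.ˌse:.se.ˌbli:.ˈfo.ku.grig.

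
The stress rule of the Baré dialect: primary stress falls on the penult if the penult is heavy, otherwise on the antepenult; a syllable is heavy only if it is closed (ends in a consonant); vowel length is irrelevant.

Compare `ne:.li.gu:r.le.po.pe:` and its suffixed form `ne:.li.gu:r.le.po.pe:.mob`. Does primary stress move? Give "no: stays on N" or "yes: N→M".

yes: 4→5

Base `ne:.li.gu:r.le.po.pe:` (6 syllables):
  Weights: 4 le L, 5 po L, 6 pe: L.
  The penult (syllable 5, po) is light, so stress falls on the antepenult (syllable 4, le).
  → primary stress on syllable 4.
Suffixed `ne:.li.gu:r.le.po.pe:.mob` (7 syllables):
  Weights: 5 po L, 6 pe: L, 7 mob H.
  The penult (syllable 6, pe:) is light, so stress falls on the antepenult (syllable 5, po).
  → primary stress on syllable 5.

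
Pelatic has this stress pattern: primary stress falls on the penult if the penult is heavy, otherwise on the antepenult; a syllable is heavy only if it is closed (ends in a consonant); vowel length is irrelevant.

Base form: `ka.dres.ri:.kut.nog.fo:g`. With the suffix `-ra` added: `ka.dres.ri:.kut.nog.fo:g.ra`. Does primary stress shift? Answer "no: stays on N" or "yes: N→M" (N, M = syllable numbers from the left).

Base `ka.dres.ri:.kut.nog.fo:g` (6 syllables):
  Weights: 4 kut H, 5 nog H, 6 fo:g H.
  The penult (syllable 5, nog) is heavy, so it takes stress.
  → primary stress on syllable 5.
Suffixed `ka.dres.ri:.kut.nog.fo:g.ra` (7 syllables):
  Weights: 5 nog H, 6 fo:g H, 7 ra L.
  The penult (syllable 6, fo:g) is heavy, so it takes stress.
  → primary stress on syllable 6.

yes: 5→6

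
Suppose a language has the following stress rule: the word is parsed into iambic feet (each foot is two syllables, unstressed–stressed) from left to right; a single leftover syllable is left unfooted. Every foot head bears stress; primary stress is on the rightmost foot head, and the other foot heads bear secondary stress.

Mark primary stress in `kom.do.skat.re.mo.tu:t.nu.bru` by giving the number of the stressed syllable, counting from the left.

8

Parse left to right into iambic (σˈσ) feet: (kom.ˈdo) (skat.ˈre) (mo.ˈtu:t) (nu.ˈbru).
Foot heads (stressed positions): 2, 4, 6, 8.
End Rule Rightmost: primary stress on the rightmost head = syllable 8.
Primary stress: syllable 8 → kom.do.skat.re.mo.tu:t.nu.ˈbru.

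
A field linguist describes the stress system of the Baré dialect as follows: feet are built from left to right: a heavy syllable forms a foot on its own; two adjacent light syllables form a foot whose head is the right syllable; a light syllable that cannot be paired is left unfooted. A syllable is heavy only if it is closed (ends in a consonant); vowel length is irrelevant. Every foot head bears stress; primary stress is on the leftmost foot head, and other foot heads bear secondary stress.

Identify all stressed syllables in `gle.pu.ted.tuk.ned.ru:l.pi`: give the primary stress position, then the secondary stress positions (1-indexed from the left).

Weights: 1 gle L, 2 pu L, 3 ted H, 4 tuk H, 5 ned H, 6 ru:l H, 7 pi L.
Parse left to right (heavy = foot alone; LL = one foot; stranded L unfooted): (gle.ˈpu) (ˈted) (ˈtuk) (ˈned) (ˈru:l) pi.
Foot heads: 2, 3, 4, 5, 6.
Primary stress on the leftmost head = syllable 2.
Secondary stress on 3, 4, 5, 6: gle.ˈpu.ˌted.ˌtuk.ˌned.ˌru:l.pi.

primary 2, secondary 3, 4, 5, 6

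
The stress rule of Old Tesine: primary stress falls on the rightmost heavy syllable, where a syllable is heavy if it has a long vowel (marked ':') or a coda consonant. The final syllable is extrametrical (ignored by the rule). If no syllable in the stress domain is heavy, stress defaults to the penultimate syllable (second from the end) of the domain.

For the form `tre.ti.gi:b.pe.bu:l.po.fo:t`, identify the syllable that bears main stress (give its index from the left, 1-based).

The final syllable (7, fo:t) is extrametrical; the stress domain is syllables 1–6.
Weights: 1 tre L, 2 ti L, 3 gi:b H, 4 pe L, 5 bu:l H, 6 po L.
Heavy syllables in the domain: 3, 5. The rightmost is syllable 5 (bu:l).
Primary stress: syllable 5 → tre.ti.gi:b.pe.ˈbu:l.po.fo:t.

5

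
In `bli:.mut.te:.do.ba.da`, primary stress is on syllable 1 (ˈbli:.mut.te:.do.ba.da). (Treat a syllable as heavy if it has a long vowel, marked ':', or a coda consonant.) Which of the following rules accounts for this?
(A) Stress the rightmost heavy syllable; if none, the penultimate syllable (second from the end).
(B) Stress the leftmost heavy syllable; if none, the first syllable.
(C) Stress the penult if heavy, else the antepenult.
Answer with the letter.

Rule A → syllable 3 (observed: 1).
Rule B → syllable 1 ✓.
Rule C → syllable 4 (observed: 1).

B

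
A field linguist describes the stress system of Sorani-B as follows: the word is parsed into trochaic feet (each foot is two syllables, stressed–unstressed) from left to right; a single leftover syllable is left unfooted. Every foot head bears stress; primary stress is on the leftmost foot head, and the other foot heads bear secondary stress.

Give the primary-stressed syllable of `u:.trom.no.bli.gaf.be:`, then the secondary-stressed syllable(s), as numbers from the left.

Parse left to right into trochaic (ˈσσ) feet: (ˈu:.trom) (ˈno.bli) (ˈgaf.be:).
Foot heads (stressed positions): 1, 3, 5.
End Rule Leftmost: primary stress on the leftmost head = syllable 1.
Secondary stress on 3, 5: ˈu:.trom.ˌno.bli.ˌgaf.be:.

primary 1, secondary 3, 5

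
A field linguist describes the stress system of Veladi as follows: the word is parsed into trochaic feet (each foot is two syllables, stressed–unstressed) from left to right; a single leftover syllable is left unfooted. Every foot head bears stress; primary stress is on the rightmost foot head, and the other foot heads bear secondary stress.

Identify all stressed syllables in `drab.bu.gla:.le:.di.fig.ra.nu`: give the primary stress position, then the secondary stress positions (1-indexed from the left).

Parse left to right into trochaic (ˈσσ) feet: (ˈdrab.bu) (ˈgla:.le:) (ˈdi.fig) (ˈra.nu).
Foot heads (stressed positions): 1, 3, 5, 7.
End Rule Rightmost: primary stress on the rightmost head = syllable 7.
Secondary stress on 1, 3, 5: ˌdrab.bu.ˌgla:.le:.ˌdi.fig.ˈra.nu.

primary 7, secondary 1, 3, 5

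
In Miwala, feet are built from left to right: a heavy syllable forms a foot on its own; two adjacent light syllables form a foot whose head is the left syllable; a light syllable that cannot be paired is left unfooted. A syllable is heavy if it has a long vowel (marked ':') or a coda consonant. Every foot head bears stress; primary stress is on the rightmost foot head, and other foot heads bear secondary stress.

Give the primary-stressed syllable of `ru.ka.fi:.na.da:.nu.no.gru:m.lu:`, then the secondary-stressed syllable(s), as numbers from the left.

Weights: 1 ru L, 2 ka L, 3 fi: H, 4 na L, 5 da: H, 6 nu L, 7 no L, 8 gru:m H, 9 lu: H.
Parse left to right (heavy = foot alone; LL = one foot; stranded L unfooted): (ˈru.ka) (ˈfi:) na (ˈda:) (ˈnu.no) (ˈgru:m) (ˈlu:).
Foot heads: 1, 3, 5, 6, 8, 9.
Primary stress on the rightmost head = syllable 9.
Secondary stress on 1, 3, 5, 6, 8: ˌru.ka.ˌfi:.na.ˌda:.ˌnu.no.ˌgru:m.ˈlu:.

primary 9, secondary 1, 3, 5, 6, 8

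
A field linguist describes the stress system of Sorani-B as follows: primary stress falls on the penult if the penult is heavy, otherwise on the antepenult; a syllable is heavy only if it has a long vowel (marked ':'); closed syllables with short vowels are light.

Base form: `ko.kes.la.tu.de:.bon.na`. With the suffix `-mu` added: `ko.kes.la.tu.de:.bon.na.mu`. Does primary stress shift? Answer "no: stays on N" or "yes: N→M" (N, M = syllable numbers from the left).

yes: 5→6

Base `ko.kes.la.tu.de:.bon.na` (7 syllables):
  Weights: 5 de: H, 6 bon L, 7 na L.
  The penult (syllable 6, bon) is light, so stress falls on the antepenult (syllable 5, de:).
  → primary stress on syllable 5.
Suffixed `ko.kes.la.tu.de:.bon.na.mu` (8 syllables):
  Weights: 6 bon L, 7 na L, 8 mu L.
  The penult (syllable 7, na) is light, so stress falls on the antepenult (syllable 6, bon).
  → primary stress on syllable 6.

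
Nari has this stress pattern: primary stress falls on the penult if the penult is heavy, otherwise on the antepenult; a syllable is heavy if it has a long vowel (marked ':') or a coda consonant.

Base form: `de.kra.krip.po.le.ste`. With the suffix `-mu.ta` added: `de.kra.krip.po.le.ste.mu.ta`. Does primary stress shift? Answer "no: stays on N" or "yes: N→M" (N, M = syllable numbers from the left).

Base `de.kra.krip.po.le.ste` (6 syllables):
  Weights: 4 po L, 5 le L, 6 ste L.
  The penult (syllable 5, le) is light, so stress falls on the antepenult (syllable 4, po).
  → primary stress on syllable 4.
Suffixed `de.kra.krip.po.le.ste.mu.ta` (8 syllables):
  Weights: 6 ste L, 7 mu L, 8 ta L.
  The penult (syllable 7, mu) is light, so stress falls on the antepenult (syllable 6, ste).
  → primary stress on syllable 6.

yes: 4→6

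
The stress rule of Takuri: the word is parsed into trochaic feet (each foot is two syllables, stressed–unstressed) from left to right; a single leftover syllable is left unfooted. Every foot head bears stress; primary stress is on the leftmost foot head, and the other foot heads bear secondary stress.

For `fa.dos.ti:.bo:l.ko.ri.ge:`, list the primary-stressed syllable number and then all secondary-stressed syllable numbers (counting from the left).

Parse left to right into trochaic (ˈσσ) feet: (ˈfa.dos) (ˈti:.bo:l) (ˈko.ri) ge:. Syllable 7 is left unfooted.
Foot heads (stressed positions): 1, 3, 5.
End Rule Leftmost: primary stress on the leftmost head = syllable 1.
Secondary stress on 3, 5: ˈfa.dos.ˌti:.bo:l.ˌko.ri.ge:.

primary 1, secondary 3, 5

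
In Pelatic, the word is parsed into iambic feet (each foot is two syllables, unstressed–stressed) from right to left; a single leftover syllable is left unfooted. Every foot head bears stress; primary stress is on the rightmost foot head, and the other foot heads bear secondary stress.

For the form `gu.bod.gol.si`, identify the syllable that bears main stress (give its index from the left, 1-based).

Parse right to left into iambic (σˈσ) feet: (gu.ˈbod) (gol.ˈsi).
Foot heads (stressed positions): 2, 4.
End Rule Rightmost: primary stress on the rightmost head = syllable 4.
Primary stress: syllable 4 → gu.bod.gol.ˈsi.

4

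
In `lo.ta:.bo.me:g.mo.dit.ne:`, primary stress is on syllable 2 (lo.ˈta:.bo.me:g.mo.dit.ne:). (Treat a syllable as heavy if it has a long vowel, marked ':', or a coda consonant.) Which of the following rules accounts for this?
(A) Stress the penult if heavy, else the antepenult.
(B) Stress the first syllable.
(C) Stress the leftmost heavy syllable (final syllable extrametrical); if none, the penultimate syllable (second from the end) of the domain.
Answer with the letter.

C

Rule A → syllable 6 (observed: 2).
Rule B → syllable 1 (observed: 2).
Rule C → syllable 2 ✓.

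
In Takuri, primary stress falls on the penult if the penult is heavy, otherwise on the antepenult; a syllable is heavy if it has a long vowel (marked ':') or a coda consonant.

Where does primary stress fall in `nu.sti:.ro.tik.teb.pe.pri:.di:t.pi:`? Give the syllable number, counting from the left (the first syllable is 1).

Weights: 7 pri: H, 8 di:t H, 9 pi: H.
The penult (syllable 8, di:t) is heavy, so it takes stress.
Primary stress: syllable 8 → nu.sti:.ro.tik.teb.pe.pri:.ˈdi:t.pi:.

8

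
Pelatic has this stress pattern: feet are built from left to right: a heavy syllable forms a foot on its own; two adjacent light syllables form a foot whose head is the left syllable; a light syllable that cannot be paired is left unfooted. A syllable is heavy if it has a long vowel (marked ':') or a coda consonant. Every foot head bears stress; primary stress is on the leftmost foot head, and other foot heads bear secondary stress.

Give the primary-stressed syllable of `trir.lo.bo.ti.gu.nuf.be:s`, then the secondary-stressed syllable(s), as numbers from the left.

primary 1, secondary 2, 4, 6, 7

Weights: 1 trir H, 2 lo L, 3 bo L, 4 ti L, 5 gu L, 6 nuf H, 7 be:s H.
Parse left to right (heavy = foot alone; LL = one foot; stranded L unfooted): (ˈtrir) (ˈlo.bo) (ˈti.gu) (ˈnuf) (ˈbe:s).
Foot heads: 1, 2, 4, 6, 7.
Primary stress on the leftmost head = syllable 1.
Secondary stress on 2, 4, 6, 7: ˈtrir.ˌlo.bo.ˌti.gu.ˌnuf.ˌbe:s.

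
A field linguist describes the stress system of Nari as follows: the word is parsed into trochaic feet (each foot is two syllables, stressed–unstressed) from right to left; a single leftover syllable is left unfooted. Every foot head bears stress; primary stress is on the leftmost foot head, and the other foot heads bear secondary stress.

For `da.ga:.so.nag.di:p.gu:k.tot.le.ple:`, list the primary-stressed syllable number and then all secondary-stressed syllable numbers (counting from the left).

primary 2, secondary 4, 6, 8

Parse right to left into trochaic (ˈσσ) feet: da (ˈga:.so) (ˈnag.di:p) (ˈgu:k.tot) (ˈle.ple:). Syllable 1 is left unfooted.
Foot heads (stressed positions): 2, 4, 6, 8.
End Rule Leftmost: primary stress on the leftmost head = syllable 2.
Secondary stress on 4, 6, 8: da.ˈga:.so.ˌnag.di:p.ˌgu:k.tot.ˌle.ple:.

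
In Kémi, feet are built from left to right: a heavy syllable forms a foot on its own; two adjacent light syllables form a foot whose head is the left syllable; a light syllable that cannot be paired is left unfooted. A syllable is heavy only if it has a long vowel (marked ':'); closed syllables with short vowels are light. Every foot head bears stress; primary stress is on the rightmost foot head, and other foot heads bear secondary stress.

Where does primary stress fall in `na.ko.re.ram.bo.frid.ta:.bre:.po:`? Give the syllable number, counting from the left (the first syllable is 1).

Weights: 1 na L, 2 ko L, 3 re L, 4 ram L, 5 bo L, 6 frid L, 7 ta: H, 8 bre: H, 9 po: H.
Parse left to right (heavy = foot alone; LL = one foot; stranded L unfooted): (ˈna.ko) (ˈre.ram) (ˈbo.frid) (ˈta:) (ˈbre:) (ˈpo:).
Foot heads: 1, 3, 5, 7, 8, 9.
Primary stress on the rightmost head = syllable 9.
Primary stress: syllable 9 → na.ko.re.ram.bo.frid.ta:.bre:.ˈpo:.

9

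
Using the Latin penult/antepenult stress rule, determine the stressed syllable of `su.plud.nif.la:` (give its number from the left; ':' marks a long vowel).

Classical Latin: stress the penult if heavy (long vowel or closed), else the antepenult.
Weights: 2 plud H, 3 nif H, 4 la: H.
The penult (syllable 3, nif) is heavy, so it takes stress.
Stress on syllable 3: su.plud.ˈnif.la:.

3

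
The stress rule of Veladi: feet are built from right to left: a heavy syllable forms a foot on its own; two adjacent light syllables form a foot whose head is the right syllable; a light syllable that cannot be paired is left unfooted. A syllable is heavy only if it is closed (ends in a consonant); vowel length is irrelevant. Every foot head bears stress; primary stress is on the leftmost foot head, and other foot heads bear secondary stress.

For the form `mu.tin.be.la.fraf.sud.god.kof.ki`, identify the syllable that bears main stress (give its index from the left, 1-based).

Weights: 1 mu L, 2 tin H, 3 be L, 4 la L, 5 fraf H, 6 sud H, 7 god H, 8 kof H, 9 ki L.
Parse right to left (heavy = foot alone; LL = one foot; stranded L unfooted): mu (ˈtin) (be.ˈla) (ˈfraf) (ˈsud) (ˈgod) (ˈkof) ki.
Foot heads: 2, 4, 5, 6, 7, 8.
Primary stress on the leftmost head = syllable 2.
Primary stress: syllable 2 → mu.ˈtin.be.la.fraf.sud.god.kof.ki.

2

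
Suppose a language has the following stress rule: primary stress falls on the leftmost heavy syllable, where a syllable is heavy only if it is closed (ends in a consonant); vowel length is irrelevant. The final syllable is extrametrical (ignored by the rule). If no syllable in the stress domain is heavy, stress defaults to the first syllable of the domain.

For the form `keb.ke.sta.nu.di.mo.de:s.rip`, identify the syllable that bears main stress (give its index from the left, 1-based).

1

The final syllable (8, rip) is extrametrical; the stress domain is syllables 1–7.
Weights: 1 keb H, 2 ke L, 3 sta L, 4 nu L, 5 di L, 6 mo L, 7 de:s H.
Heavy syllables in the domain: 1, 7. The leftmost is syllable 1 (keb).
Primary stress: syllable 1 → ˈkeb.ke.sta.nu.di.mo.de:s.rip.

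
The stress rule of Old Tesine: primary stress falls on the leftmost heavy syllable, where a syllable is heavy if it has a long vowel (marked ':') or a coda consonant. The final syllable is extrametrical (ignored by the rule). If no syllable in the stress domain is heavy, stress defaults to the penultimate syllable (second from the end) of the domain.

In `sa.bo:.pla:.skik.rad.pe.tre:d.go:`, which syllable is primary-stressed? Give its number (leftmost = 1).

The final syllable (8, go:) is extrametrical; the stress domain is syllables 1–7.
Weights: 1 sa L, 2 bo: H, 3 pla: H, 4 skik H, 5 rad H, 6 pe L, 7 tre:d H.
Heavy syllables in the domain: 2, 3, 4, 5, 7. The leftmost is syllable 2 (bo:).
Primary stress: syllable 2 → sa.ˈbo:.pla:.skik.rad.pe.tre:d.go:.

2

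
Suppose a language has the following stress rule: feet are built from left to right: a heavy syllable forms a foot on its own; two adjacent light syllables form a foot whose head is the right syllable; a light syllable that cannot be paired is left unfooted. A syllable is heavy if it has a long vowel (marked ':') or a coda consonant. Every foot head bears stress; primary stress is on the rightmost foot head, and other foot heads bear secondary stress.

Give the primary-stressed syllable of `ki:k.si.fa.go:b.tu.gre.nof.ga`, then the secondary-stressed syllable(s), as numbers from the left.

Weights: 1 ki:k H, 2 si L, 3 fa L, 4 go:b H, 5 tu L, 6 gre L, 7 nof H, 8 ga L.
Parse left to right (heavy = foot alone; LL = one foot; stranded L unfooted): (ˈki:k) (si.ˈfa) (ˈgo:b) (tu.ˈgre) (ˈnof) ga.
Foot heads: 1, 3, 4, 6, 7.
Primary stress on the rightmost head = syllable 7.
Secondary stress on 1, 3, 4, 6: ˌki:k.si.ˌfa.ˌgo:b.tu.ˌgre.ˈnof.ga.

primary 7, secondary 1, 3, 4, 6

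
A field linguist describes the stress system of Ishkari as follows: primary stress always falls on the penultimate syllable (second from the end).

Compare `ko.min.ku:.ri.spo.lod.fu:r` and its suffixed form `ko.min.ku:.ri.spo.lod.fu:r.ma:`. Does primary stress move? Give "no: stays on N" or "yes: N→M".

yes: 6→7

Base `ko.min.ku:.ri.spo.lod.fu:r` (7 syllables):
  The word has 7 syllables; the penultimate syllable (second from the end) is syllable 6 (lod).
  → primary stress on syllable 6.
Suffixed `ko.min.ku:.ri.spo.lod.fu:r.ma:` (8 syllables):
  The word has 8 syllables; the penultimate syllable (second from the end) is syllable 7 (fu:r).
  → primary stress on syllable 7.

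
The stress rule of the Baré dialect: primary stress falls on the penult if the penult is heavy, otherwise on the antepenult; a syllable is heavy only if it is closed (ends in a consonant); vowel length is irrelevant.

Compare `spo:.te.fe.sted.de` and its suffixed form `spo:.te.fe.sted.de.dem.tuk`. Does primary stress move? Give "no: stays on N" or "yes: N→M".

Base `spo:.te.fe.sted.de` (5 syllables):
  Weights: 3 fe L, 4 sted H, 5 de L.
  The penult (syllable 4, sted) is heavy, so it takes stress.
  → primary stress on syllable 4.
Suffixed `spo:.te.fe.sted.de.dem.tuk` (7 syllables):
  Weights: 5 de L, 6 dem H, 7 tuk H.
  The penult (syllable 6, dem) is heavy, so it takes stress.
  → primary stress on syllable 6.

yes: 4→6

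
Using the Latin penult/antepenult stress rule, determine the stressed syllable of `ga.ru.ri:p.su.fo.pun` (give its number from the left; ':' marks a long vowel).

4

Classical Latin: stress the penult if heavy (long vowel or closed), else the antepenult.
Weights: 4 su L, 5 fo L, 6 pun H.
The penult (syllable 5, fo) is light, so stress falls on the antepenult (syllable 4, su).
Stress on syllable 4: ga.ru.ri:p.ˈsu.fo.pun.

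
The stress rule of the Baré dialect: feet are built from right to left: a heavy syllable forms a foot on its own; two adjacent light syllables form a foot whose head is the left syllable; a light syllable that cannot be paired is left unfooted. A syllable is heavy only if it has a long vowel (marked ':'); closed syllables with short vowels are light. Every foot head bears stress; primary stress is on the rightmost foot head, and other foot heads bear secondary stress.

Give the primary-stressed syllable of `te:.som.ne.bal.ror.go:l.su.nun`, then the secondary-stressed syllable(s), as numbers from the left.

Weights: 1 te: H, 2 som L, 3 ne L, 4 bal L, 5 ror L, 6 go:l H, 7 su L, 8 nun L.
Parse right to left (heavy = foot alone; LL = one foot; stranded L unfooted): (ˈte:) (ˈsom.ne) (ˈbal.ror) (ˈgo:l) (ˈsu.nun).
Foot heads: 1, 2, 4, 6, 7.
Primary stress on the rightmost head = syllable 7.
Secondary stress on 1, 2, 4, 6: ˌte:.ˌsom.ne.ˌbal.ror.ˌgo:l.ˈsu.nun.

primary 7, secondary 1, 2, 4, 6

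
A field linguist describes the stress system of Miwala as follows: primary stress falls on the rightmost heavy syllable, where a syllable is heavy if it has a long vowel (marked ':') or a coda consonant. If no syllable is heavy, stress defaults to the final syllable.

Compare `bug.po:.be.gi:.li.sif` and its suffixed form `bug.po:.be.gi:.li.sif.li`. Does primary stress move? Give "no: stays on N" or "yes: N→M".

Base `bug.po:.be.gi:.li.sif` (6 syllables):
  Weights: 1 bug H, 2 po: H, 3 be L, 4 gi: H, 5 li L, 6 sif H.
  Heavy syllables in the domain: 1, 2, 4, 6. The rightmost is syllable 6 (sif).
  → primary stress on syllable 6.
Suffixed `bug.po:.be.gi:.li.sif.li` (7 syllables):
  Weights: 1 bug H, 2 po: H, 3 be L, 4 gi: H, 5 li L, 6 sif H, 7 li L.
  Heavy syllables in the domain: 1, 2, 4, 6. The rightmost is syllable 6 (sif).
  → primary stress on syllable 6.

no: stays on 6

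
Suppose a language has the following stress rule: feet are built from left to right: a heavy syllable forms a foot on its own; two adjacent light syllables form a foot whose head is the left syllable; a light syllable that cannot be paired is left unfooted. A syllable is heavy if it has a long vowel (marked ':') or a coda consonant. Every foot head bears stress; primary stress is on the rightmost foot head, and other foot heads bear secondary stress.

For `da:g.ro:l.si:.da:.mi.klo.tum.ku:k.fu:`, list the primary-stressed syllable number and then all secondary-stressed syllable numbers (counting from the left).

primary 9, secondary 1, 2, 3, 4, 5, 7, 8

Weights: 1 da:g H, 2 ro:l H, 3 si: H, 4 da: H, 5 mi L, 6 klo L, 7 tum H, 8 ku:k H, 9 fu: H.
Parse left to right (heavy = foot alone; LL = one foot; stranded L unfooted): (ˈda:g) (ˈro:l) (ˈsi:) (ˈda:) (ˈmi.klo) (ˈtum) (ˈku:k) (ˈfu:).
Foot heads: 1, 2, 3, 4, 5, 7, 8, 9.
Primary stress on the rightmost head = syllable 9.
Secondary stress on 1, 2, 3, 4, 5, 7, 8: ˌda:g.ˌro:l.ˌsi:.ˌda:.ˌmi.klo.ˌtum.ˌku:k.ˈfu:.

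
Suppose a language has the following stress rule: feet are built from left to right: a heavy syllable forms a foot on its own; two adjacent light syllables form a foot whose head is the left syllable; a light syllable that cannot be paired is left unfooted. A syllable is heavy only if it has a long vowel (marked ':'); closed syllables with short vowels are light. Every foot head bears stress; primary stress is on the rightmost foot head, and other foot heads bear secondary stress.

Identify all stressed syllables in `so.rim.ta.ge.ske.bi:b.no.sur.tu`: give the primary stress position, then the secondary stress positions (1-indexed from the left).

primary 7, secondary 1, 3, 6

Weights: 1 so L, 2 rim L, 3 ta L, 4 ge L, 5 ske L, 6 bi:b H, 7 no L, 8 sur L, 9 tu L.
Parse left to right (heavy = foot alone; LL = one foot; stranded L unfooted): (ˈso.rim) (ˈta.ge) ske (ˈbi:b) (ˈno.sur) tu.
Foot heads: 1, 3, 6, 7.
Primary stress on the rightmost head = syllable 7.
Secondary stress on 1, 3, 6: ˌso.rim.ˌta.ge.ske.ˌbi:b.ˈno.sur.tu.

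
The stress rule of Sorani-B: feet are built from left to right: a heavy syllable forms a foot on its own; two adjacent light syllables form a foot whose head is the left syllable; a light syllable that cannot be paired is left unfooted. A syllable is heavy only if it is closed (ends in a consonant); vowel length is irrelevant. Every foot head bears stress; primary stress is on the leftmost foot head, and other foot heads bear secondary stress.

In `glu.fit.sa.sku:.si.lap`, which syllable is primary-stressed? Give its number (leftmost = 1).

2

Weights: 1 glu L, 2 fit H, 3 sa L, 4 sku: L, 5 si L, 6 lap H.
Parse left to right (heavy = foot alone; LL = one foot; stranded L unfooted): glu (ˈfit) (ˈsa.sku:) si (ˈlap).
Foot heads: 2, 3, 6.
Primary stress on the leftmost head = syllable 2.
Primary stress: syllable 2 → glu.ˈfit.sa.sku:.si.lap.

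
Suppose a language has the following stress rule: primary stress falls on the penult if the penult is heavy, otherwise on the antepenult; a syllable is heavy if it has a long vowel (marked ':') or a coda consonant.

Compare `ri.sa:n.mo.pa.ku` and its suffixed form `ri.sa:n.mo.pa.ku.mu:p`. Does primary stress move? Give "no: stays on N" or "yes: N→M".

yes: 3→4

Base `ri.sa:n.mo.pa.ku` (5 syllables):
  Weights: 3 mo L, 4 pa L, 5 ku L.
  The penult (syllable 4, pa) is light, so stress falls on the antepenult (syllable 3, mo).
  → primary stress on syllable 3.
Suffixed `ri.sa:n.mo.pa.ku.mu:p` (6 syllables):
  Weights: 4 pa L, 5 ku L, 6 mu:p H.
  The penult (syllable 5, ku) is light, so stress falls on the antepenult (syllable 4, pa).
  → primary stress on syllable 4.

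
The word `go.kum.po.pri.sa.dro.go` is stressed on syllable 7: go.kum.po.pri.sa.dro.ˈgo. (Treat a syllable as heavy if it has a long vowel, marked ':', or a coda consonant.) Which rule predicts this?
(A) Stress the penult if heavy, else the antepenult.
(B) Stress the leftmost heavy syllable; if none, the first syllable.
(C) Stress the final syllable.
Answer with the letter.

Rule A → syllable 5 (observed: 7).
Rule B → syllable 2 (observed: 7).
Rule C → syllable 7 ✓.

C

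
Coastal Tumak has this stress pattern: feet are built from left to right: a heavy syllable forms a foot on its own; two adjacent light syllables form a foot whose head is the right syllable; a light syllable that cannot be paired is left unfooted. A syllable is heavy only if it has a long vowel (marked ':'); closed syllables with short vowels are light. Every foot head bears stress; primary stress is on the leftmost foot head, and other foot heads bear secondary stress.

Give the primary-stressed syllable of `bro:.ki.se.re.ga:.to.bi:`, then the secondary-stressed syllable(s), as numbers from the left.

Weights: 1 bro: H, 2 ki L, 3 se L, 4 re L, 5 ga: H, 6 to L, 7 bi: H.
Parse left to right (heavy = foot alone; LL = one foot; stranded L unfooted): (ˈbro:) (ki.ˈse) re (ˈga:) to (ˈbi:).
Foot heads: 1, 3, 5, 7.
Primary stress on the leftmost head = syllable 1.
Secondary stress on 3, 5, 7: ˈbro:.ki.ˌse.re.ˌga:.to.ˌbi:.

primary 1, secondary 3, 5, 7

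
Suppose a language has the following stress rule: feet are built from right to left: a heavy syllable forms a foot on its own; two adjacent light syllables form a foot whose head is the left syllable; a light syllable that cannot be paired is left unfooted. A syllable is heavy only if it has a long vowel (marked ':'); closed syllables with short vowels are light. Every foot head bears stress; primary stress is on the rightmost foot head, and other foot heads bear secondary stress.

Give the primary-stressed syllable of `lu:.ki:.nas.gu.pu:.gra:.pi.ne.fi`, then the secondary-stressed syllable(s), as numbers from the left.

Weights: 1 lu: H, 2 ki: H, 3 nas L, 4 gu L, 5 pu: H, 6 gra: H, 7 pi L, 8 ne L, 9 fi L.
Parse right to left (heavy = foot alone; LL = one foot; stranded L unfooted): (ˈlu:) (ˈki:) (ˈnas.gu) (ˈpu:) (ˈgra:) pi (ˈne.fi).
Foot heads: 1, 2, 3, 5, 6, 8.
Primary stress on the rightmost head = syllable 8.
Secondary stress on 1, 2, 3, 5, 6: ˌlu:.ˌki:.ˌnas.gu.ˌpu:.ˌgra:.pi.ˈne.fi.

primary 8, secondary 1, 2, 3, 5, 6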